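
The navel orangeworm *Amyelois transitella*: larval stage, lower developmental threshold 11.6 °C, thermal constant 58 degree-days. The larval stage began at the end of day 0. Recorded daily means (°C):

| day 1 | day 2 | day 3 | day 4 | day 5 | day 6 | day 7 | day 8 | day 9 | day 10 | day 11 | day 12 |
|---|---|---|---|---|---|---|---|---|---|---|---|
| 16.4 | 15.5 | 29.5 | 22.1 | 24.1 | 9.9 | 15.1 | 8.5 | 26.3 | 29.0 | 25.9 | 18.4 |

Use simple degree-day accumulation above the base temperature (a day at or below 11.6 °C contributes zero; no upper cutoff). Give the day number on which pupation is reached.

Daily DD above 11.6 °C: 4.8, 3.9, 17.9, 10.5, 12.5, 0.0, 3.5, 0.0, 14.7, 17.4, 14.3, 6.8.
Cumulative: 4.8, 8.7, 26.6, 37.1, 49.6, 49.6, 53.1, 53.1, 67.8, 85.2, 99.5, 106.3.
The total first reaches 58 DD on day 9.

day 9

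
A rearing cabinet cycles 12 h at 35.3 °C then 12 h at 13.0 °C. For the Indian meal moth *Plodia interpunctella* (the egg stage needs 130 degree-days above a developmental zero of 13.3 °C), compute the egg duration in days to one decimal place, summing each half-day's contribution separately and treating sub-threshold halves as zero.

Day half: max(0, 35.3 − 13.3) × 0.5 = 22.0 × 0.5 = 11.00 DD.
Night half: max(0, 13.0 − 13.3) × 0.5 = 0.0 × 0.5 = 0.00 DD.
Per 24 h: 11.00 DD/day.
Duration = 130 / 11.00 = 11.818 ≈ 11.8 days.

11.8 days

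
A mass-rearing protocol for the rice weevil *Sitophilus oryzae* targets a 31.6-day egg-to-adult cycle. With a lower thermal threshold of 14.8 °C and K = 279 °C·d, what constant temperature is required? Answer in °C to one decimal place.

Required daily accumulation = 279 / 31.6 = 8.829 DD/day.
T = T_base + 8.829 = 14.8 + 8.829 = 23.629 ≈ 23.6 °C.

23.6 °C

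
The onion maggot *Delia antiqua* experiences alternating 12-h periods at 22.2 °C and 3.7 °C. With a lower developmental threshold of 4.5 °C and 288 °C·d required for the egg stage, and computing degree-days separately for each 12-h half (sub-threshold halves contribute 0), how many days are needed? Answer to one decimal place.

32.5 days

Day half: max(0, 22.2 − 4.5) × 0.5 = 17.7 × 0.5 = 8.85 DD.
Night half: max(0, 3.7 − 4.5) × 0.5 = 0.0 × 0.5 = 0.00 DD.
Per 24 h: 8.85 DD/day.
Duration = 288 / 8.85 = 32.542 ≈ 32.5 days.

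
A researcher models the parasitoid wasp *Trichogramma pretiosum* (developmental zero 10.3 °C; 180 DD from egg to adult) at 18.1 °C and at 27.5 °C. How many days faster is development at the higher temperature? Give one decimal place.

At 18.1 °C: 180 / (18.1 − 10.3) = 180 / 7.8 = 23.077 d.
At 27.5 °C: 180 / (27.5 − 10.3) = 180 / 17.2 = 10.465 d.
Difference = |23.077 − 10.465| = 12.612 ≈ 12.6 days.

12.6 days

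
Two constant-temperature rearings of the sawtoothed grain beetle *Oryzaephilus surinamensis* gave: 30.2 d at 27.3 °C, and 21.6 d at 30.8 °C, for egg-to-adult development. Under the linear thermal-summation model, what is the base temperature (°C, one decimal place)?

18.5 °C

Equal thermal constants: D₁(T₁ − T_b) = D₂(T₂ − T_b).
30.2·(27.3 − T_b) = 21.6·(30.8 − T_b)
T_b = (30.2·27.3 − 21.6·30.8) / (30.2 − 21.6) = 159.18 / 8.6 = 18.509 °C ≈ 18.5 °C.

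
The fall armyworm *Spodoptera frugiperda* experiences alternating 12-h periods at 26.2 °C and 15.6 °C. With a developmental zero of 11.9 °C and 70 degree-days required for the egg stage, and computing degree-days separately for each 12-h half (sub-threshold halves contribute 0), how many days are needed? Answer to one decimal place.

7.8 days

Day half: max(0, 26.2 − 11.9) × 0.5 = 14.3 × 0.5 = 7.15 DD.
Night half: max(0, 15.6 − 11.9) × 0.5 = 3.7 × 0.5 = 1.85 DD.
Per 24 h: 9.00 DD/day.
Duration = 70 / 9.00 = 7.778 ≈ 7.8 days.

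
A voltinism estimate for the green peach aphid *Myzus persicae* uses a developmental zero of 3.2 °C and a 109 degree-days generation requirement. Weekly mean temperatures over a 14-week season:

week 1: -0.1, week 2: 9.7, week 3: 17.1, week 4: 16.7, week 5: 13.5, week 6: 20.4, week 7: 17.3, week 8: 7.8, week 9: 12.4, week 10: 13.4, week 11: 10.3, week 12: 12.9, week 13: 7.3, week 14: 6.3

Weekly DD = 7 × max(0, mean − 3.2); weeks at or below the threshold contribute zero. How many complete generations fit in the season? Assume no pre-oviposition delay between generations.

Weekly DD (7 × max(0, T̄ − 3.2)): 0.0, 45.5, 97.3, 94.5, 72.1, 120.4, 98.7, 32.2, 64.4, 71.4, 49.7, 67.9, 28.7, 21.7.
Season total = 864.5 DD.
Complete generations = ⌊864.5 / 109⌋ = 7.

7 generations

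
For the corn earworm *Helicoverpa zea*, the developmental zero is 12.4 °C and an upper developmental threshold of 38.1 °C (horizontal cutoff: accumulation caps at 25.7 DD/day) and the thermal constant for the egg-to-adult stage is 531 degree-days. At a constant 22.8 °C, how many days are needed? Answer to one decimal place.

Daily accumulation = 22.8 − 12.4 = 10.4 DD/day.
Duration = 531 / 10.4 = 51.058 ≈ 51.1 days.

51.1 days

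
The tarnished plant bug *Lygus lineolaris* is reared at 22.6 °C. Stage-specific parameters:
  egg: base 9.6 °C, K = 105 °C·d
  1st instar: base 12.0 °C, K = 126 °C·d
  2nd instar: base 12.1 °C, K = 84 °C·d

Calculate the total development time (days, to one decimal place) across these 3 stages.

egg: 105 / (22.6 − 9.6) = 105 / 13.0 = 8.077 d.
1st instar: 126 / (22.6 − 12.0) = 126 / 10.6 = 11.887 d.
2nd instar: 84 / (22.6 − 12.1) = 84 / 10.5 = 8.000 d.
Sum = 27.964 ≈ 28.0 days.

28.0 days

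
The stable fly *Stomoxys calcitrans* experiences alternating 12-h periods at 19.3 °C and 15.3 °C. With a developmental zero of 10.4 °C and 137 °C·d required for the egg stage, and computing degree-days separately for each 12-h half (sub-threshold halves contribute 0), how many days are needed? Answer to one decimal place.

Day half: max(0, 19.3 − 10.4) × 0.5 = 8.9 × 0.5 = 4.45 DD.
Night half: max(0, 15.3 − 10.4) × 0.5 = 4.9 × 0.5 = 2.45 DD.
Per 24 h: 6.90 DD/day.
Duration = 137 / 6.90 = 19.855 ≈ 19.9 days.

19.9 days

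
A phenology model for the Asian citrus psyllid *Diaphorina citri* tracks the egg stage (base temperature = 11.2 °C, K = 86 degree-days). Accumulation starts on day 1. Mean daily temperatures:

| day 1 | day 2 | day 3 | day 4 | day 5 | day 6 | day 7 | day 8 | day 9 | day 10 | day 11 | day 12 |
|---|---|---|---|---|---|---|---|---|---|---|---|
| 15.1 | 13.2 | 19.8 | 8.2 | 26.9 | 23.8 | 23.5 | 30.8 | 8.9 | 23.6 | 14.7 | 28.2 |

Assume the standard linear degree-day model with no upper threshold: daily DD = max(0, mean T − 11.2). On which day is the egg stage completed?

day 10

Daily DD above 11.2 °C: 3.9, 2.0, 8.6, 0.0, 15.7, 12.6, 12.3, 19.6, 0.0, 12.4, 3.5, 17.0.
Cumulative: 3.9, 5.9, 14.5, 14.5, 30.2, 42.8, 55.1, 74.7, 74.7, 87.1, 90.6, 107.6.
The total first reaches 86 DD on day 10.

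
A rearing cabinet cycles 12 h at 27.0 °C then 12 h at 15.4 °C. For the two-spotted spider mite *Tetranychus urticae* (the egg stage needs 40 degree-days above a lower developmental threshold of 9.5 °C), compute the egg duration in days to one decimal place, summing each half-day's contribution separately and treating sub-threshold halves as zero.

3.4 days

Day half: max(0, 27.0 − 9.5) × 0.5 = 17.5 × 0.5 = 8.75 DD.
Night half: max(0, 15.4 − 9.5) × 0.5 = 5.9 × 0.5 = 2.95 DD.
Per 24 h: 11.70 DD/day.
Duration = 40 / 11.70 = 3.419 ≈ 3.4 days.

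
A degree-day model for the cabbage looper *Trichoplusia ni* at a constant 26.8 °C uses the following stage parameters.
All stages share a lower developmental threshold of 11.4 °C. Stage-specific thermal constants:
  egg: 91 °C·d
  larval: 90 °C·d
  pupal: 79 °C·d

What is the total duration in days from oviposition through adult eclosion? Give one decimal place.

16.9 days

Daily accumulation at 26.8 °C = 26.8 − 11.4 = 15.4 DD/day.
Total K = 91 + 90 + 79 = 260 DD.
Total duration = 260 / 15.4 = 16.883 ≈ 16.9 days.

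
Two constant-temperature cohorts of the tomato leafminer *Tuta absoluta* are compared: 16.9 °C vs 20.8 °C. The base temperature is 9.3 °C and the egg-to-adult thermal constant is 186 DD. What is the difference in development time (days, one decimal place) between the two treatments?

8.3 days

At 16.9 °C: 186 / (16.9 − 9.3) = 186 / 7.6 = 24.474 d.
At 20.8 °C: 186 / (20.8 − 9.3) = 186 / 11.5 = 16.174 d.
Difference = |24.474 − 16.174| = 8.300 ≈ 8.3 days.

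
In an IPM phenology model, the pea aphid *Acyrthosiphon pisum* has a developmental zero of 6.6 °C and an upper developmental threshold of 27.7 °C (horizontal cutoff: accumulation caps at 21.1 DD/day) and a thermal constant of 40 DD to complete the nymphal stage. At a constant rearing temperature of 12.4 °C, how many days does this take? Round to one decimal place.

6.9 days

Daily accumulation = 12.4 − 6.6 = 5.8 DD/day.
Duration = 40 / 5.8 = 6.897 ≈ 6.9 days.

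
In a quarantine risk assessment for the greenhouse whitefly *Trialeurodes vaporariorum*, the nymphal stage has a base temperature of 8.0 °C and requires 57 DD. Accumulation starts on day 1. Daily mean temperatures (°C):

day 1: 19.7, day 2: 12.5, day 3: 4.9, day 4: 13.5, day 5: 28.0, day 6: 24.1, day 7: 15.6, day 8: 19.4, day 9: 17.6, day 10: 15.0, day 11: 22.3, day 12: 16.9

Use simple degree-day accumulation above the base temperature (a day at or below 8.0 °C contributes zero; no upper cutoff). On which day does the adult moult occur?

day 6

Daily DD above 8.0 °C: 11.7, 4.5, 0.0, 5.5, 20.0, 16.1, 7.6, 11.4, 9.6, 7.0, 14.3, 8.9.
Cumulative: 11.7, 16.2, 16.2, 21.7, 41.7, 57.8, 65.4, 76.8, 86.4, 93.4, 107.7, 116.6.
The total first reaches 57 DD on day 6.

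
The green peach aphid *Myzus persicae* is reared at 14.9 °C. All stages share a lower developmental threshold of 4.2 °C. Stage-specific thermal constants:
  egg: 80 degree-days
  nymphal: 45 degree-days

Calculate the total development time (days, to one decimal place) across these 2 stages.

Daily accumulation at 14.9 °C = 14.9 − 4.2 = 10.7 DD/day.
Total K = 80 + 45 = 125 DD.
Total duration = 125 / 10.7 = 11.682 ≈ 11.7 days.

11.7 days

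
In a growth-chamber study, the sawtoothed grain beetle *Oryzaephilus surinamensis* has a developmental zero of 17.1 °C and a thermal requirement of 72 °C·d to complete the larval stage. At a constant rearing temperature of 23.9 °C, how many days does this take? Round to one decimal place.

10.6 days

Daily accumulation = 23.9 − 17.1 = 6.8 DD/day.
Duration = 72 / 6.8 = 10.588 ≈ 10.6 days.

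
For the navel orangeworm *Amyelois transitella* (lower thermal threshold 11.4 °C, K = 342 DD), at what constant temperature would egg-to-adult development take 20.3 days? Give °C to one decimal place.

28.2 °C

Required daily accumulation = 342 / 20.3 = 16.847 DD/day.
T = T_base + 16.847 = 11.4 + 16.847 = 28.247 ≈ 28.2 °C.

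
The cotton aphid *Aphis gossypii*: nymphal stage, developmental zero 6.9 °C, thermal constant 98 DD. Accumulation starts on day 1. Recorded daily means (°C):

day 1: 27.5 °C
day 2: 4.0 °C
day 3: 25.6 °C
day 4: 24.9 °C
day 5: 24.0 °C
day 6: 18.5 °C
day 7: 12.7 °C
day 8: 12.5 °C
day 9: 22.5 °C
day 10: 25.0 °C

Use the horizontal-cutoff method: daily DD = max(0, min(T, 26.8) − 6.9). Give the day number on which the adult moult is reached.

day 9

Daily DD above 6.9 °C (capped at 19.9): 19.9, 0.0, 18.7, 18.0, 17.1, 11.6, 5.8, 5.6, 15.6, 18.1.
Cumulative: 19.9, 19.9, 38.6, 56.6, 73.7, 85.3, 91.1, 96.7, 112.3, 130.4.
The total first reaches 98 DD on day 9.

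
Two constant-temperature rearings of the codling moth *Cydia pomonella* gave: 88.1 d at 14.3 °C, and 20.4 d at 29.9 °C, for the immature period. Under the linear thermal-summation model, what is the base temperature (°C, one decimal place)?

9.6 °C

Linear rate model ⇒ the product D·(T − T_b) is constant across temperatures.
88.1·(14.3 − T_b) = 20.4·(29.9 − T_b)
T_b = (88.1·14.3 − 20.4·29.9) / (88.1 − 20.4) = 649.87 / 67.7 = 9.599 °C ≈ 9.6 °C.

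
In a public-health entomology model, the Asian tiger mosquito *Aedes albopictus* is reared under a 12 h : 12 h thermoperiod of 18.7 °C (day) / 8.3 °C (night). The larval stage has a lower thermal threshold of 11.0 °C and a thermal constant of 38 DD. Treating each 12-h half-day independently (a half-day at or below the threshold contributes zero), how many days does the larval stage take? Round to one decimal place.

9.9 days

Day half: max(0, 18.7 − 11.0) × 0.5 = 7.7 × 0.5 = 3.85 DD.
Night half: max(0, 8.3 − 11.0) × 0.5 = 0.0 × 0.5 = 0.00 DD.
Per 24 h: 3.85 DD/day.
Duration = 38 / 3.85 = 9.870 ≈ 9.9 days.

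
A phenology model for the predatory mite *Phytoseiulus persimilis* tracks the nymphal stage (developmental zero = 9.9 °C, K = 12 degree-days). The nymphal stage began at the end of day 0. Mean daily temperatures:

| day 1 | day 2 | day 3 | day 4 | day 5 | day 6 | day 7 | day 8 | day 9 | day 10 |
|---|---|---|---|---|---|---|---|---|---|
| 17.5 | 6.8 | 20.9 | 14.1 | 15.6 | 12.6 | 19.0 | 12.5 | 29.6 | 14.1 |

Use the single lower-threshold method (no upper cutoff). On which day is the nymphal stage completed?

Daily DD above 9.9 °C: 7.6, 0.0, 11.0, 4.2, 5.7, 2.7, 9.1, 2.6, 19.7, 4.2.
Cumulative: 7.6, 7.6, 18.6, 22.8, 28.5, 31.2, 40.3, 42.9, 62.6, 66.8.
The total first reaches 12 DD on day 3.

day 3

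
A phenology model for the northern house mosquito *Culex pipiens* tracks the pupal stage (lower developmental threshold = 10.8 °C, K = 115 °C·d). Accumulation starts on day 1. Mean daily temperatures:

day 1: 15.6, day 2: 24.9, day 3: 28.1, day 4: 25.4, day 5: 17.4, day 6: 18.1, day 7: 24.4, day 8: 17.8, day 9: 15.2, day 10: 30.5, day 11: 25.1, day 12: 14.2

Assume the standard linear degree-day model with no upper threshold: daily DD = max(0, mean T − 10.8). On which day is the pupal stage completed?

Daily DD above 10.8 °C: 4.8, 14.1, 17.3, 14.6, 6.6, 7.3, 13.6, 7.0, 4.4, 19.7, 14.3, 3.4.
Cumulative: 4.8, 18.9, 36.2, 50.8, 57.4, 64.7, 78.3, 85.3, 89.7, 109.4, 123.7, 127.1.
The total first reaches 115 DD on day 11.

day 11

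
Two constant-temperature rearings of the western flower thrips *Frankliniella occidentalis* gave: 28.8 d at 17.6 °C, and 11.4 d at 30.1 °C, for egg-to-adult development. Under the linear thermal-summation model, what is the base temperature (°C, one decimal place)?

9.4 °C

Under the model K = D·(T − T_b), so D₁·(T₁ − T_b) = D₂·(T₂ − T_b).
28.8·(17.6 − T_b) = 11.4·(30.1 − T_b)
T_b = (28.8·17.6 − 11.4·30.1) / (28.8 − 11.4) = 163.74 / 17.4 = 9.410 °C ≈ 9.4 °C.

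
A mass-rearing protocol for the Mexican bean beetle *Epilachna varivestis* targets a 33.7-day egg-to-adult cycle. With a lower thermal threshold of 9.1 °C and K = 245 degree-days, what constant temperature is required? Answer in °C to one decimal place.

Required daily accumulation = 245 / 33.7 = 7.270 DD/day.
T = T_base + 7.270 = 9.1 + 7.270 = 16.370 ≈ 16.4 °C.

16.4 °C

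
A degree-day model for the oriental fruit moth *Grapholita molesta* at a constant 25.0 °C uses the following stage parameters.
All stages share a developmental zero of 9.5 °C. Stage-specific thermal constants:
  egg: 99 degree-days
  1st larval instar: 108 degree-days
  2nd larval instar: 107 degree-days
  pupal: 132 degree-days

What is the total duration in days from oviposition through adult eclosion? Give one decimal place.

Daily accumulation at 25.0 °C = 25.0 − 9.5 = 15.5 DD/day.
Total K = 99 + 108 + 107 + 132 = 446 DD.
Total duration = 446 / 15.5 = 28.774 ≈ 28.8 days.

28.8 days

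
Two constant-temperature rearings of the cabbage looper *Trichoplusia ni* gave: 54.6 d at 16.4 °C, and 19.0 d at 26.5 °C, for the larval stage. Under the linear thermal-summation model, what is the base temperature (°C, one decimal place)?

11.0 °C

Equal thermal constants: D₁(T₁ − T_b) = D₂(T₂ − T_b).
54.6·(16.4 − T_b) = 19.0·(26.5 − T_b)
T_b = (54.6·16.4 − 19.0·26.5) / (54.6 − 19.0) = 391.94 / 35.6 = 11.010 °C ≈ 11.0 °C.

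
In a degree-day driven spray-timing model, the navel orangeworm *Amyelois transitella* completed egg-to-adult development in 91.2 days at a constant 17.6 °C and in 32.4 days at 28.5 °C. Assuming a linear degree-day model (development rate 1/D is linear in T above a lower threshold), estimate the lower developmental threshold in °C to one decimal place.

11.6 °C

Linear rate model ⇒ the product D·(T − T_b) is constant across temperatures.
91.2·(17.6 − T_b) = 32.4·(28.5 − T_b)
T_b = (91.2·17.6 − 32.4·28.5) / (91.2 − 32.4) = 681.72 / 58.8 = 11.594 °C ≈ 11.6 °C.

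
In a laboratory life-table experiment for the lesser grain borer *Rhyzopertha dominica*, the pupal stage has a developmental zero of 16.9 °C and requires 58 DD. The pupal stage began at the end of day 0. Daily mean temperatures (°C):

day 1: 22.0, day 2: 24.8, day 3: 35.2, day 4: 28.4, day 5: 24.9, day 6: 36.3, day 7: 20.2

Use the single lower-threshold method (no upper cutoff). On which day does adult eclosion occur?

day 6

Daily DD above 16.9 °C: 5.1, 7.9, 18.3, 11.5, 8.0, 19.4, 3.3.
Cumulative: 5.1, 13.0, 31.3, 42.8, 50.8, 70.2, 73.5.
The total first reaches 58 DD on day 6.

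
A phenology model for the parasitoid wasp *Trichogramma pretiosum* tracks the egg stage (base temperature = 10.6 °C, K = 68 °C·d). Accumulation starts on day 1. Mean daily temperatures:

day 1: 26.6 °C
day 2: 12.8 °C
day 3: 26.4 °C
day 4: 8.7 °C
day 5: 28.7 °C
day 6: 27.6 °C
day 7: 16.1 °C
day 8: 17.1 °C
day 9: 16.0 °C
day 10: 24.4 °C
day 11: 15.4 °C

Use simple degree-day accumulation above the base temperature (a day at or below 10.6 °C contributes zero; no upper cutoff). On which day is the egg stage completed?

day 6

Daily DD above 10.6 °C: 16.0, 2.2, 15.8, 0.0, 18.1, 17.0, 5.5, 6.5, 5.4, 13.8, 4.8.
Cumulative: 16.0, 18.2, 34.0, 34.0, 52.1, 69.1, 74.6, 81.1, 86.5, 100.3, 105.1.
The total first reaches 68 DD on day 6.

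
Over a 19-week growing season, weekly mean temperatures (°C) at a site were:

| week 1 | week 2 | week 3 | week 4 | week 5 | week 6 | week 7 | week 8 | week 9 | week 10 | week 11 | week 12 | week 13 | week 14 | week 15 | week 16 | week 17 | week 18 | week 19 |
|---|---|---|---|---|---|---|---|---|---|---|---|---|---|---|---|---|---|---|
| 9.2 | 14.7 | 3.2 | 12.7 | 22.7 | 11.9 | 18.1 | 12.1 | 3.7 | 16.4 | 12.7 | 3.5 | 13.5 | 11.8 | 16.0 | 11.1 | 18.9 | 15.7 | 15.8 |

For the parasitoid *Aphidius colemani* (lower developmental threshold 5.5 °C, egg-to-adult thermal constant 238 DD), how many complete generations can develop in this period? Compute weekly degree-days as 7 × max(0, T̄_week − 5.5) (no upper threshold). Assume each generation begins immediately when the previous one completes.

Weekly DD (7 × max(0, T̄ − 5.5)): 25.9, 64.4, 0.0, 50.4, 120.4, 44.8, 88.2, 46.2, 0.0, 76.3, 50.4, 0.0, 56.0, 44.1, 73.5, 39.2, 93.8, 71.4, 72.1.
Season total = 1017.1 DD.
Complete generations = ⌊1017.1 / 238⌋ = 4.

4 generations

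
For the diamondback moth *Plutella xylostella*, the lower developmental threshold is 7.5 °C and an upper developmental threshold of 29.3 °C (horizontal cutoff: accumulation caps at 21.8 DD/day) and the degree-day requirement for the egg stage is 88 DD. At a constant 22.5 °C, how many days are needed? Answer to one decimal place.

Daily accumulation = 22.5 − 7.5 = 15.0 DD/day.
Duration = 88 / 15.0 = 5.867 ≈ 5.9 days.

5.9 days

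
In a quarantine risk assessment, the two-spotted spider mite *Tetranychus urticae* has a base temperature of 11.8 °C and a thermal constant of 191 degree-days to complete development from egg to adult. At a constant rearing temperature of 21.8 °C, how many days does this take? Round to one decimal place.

Daily accumulation = 21.8 − 11.8 = 10.0 DD/day.
Duration = 191 / 10.0 = 19.100 ≈ 19.1 days.

19.1 days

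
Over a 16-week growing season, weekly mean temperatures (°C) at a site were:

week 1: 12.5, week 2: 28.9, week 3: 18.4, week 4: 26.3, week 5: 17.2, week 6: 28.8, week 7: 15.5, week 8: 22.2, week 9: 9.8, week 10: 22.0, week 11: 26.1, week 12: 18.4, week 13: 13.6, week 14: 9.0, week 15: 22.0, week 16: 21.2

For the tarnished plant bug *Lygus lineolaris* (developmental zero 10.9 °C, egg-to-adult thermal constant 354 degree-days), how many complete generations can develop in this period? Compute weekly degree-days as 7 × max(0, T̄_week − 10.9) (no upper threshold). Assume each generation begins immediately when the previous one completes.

Weekly DD (7 × max(0, T̄ − 10.9)): 11.2, 126.0, 52.5, 107.8, 44.1, 125.3, 32.2, 79.1, 0.0, 77.7, 106.4, 52.5, 18.9, 0.0, 77.7, 72.1.
Season total = 983.5 DD.
Complete generations = ⌊983.5 / 354⌋ = 2.

2 generations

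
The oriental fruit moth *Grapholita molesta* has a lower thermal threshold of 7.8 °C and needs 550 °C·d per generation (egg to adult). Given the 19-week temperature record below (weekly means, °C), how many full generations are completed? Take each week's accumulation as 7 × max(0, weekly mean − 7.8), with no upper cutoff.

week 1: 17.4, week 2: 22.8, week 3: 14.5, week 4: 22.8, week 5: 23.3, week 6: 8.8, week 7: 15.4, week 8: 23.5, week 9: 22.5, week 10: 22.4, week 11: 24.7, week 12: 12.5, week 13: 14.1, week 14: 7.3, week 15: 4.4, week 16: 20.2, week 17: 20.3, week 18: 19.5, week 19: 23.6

2 generations

Weekly DD (7 × max(0, T̄ − 7.8)): 67.2, 105.0, 46.9, 105.0, 108.5, 7.0, 53.2, 109.9, 102.9, 102.2, 118.3, 32.9, 44.1, 0.0, 0.0, 86.8, 87.5, 81.9, 110.6.
Season total = 1369.9 DD.
Complete generations = ⌊1369.9 / 550⌋ = 2.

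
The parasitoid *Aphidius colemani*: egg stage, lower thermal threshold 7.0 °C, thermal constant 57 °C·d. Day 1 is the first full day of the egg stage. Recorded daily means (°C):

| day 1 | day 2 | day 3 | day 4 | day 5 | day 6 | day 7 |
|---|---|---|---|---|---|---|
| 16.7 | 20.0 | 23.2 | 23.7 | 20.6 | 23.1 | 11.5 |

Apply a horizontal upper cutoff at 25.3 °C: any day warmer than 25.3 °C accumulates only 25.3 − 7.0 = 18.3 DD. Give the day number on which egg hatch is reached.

Daily DD above 7.0 °C (capped at 18.3): 9.7, 13.0, 16.2, 16.7, 13.6, 16.1, 4.5.
Cumulative: 9.7, 22.7, 38.9, 55.6, 69.2, 85.3, 89.8.
The total first reaches 57 DD on day 5.

day 5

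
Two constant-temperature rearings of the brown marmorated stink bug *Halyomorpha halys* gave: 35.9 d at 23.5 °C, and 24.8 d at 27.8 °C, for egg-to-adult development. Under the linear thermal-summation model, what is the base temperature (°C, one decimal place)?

Under the model K = D·(T − T_b), so D₁·(T₁ − T_b) = D₂·(T₂ − T_b).
35.9·(23.5 − T_b) = 24.8·(27.8 − T_b)
T_b = (35.9·23.5 − 24.8·27.8) / (35.9 − 24.8) = 154.21 / 11.1 = 13.893 °C ≈ 13.9 °C.

13.9 °C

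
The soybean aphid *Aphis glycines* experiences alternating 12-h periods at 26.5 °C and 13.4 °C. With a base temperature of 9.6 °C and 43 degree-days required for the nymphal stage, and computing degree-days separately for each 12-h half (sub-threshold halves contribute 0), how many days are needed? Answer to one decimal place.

Day half: max(0, 26.5 − 9.6) × 0.5 = 16.9 × 0.5 = 8.45 DD.
Night half: max(0, 13.4 − 9.6) × 0.5 = 3.8 × 0.5 = 1.90 DD.
Per 24 h: 10.35 DD/day.
Duration = 43 / 10.35 = 4.155 ≈ 4.2 days.

4.2 days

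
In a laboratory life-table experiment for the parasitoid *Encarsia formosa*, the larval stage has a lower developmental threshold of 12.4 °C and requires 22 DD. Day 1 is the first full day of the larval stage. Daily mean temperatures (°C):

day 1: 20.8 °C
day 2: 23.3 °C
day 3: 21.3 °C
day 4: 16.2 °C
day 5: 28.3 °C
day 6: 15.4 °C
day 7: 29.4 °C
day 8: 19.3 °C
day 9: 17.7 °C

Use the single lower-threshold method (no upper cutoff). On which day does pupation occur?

day 3

Daily DD above 12.4 °C: 8.4, 10.9, 8.9, 3.8, 15.9, 3.0, 17.0, 6.9, 5.3.
Cumulative: 8.4, 19.3, 28.2, 32.0, 47.9, 50.9, 67.9, 74.8, 80.1.
The total first reaches 22 DD on day 3.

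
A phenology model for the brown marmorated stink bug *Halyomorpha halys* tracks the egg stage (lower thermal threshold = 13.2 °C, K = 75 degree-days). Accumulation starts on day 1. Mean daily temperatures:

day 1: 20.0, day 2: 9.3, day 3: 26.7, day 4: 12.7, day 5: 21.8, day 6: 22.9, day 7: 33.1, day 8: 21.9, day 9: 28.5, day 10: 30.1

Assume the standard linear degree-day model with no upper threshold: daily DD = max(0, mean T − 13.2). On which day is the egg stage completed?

Daily DD above 13.2 °C: 6.8, 0.0, 13.5, 0.0, 8.6, 9.7, 19.9, 8.7, 15.3, 16.9.
Cumulative: 6.8, 6.8, 20.3, 20.3, 28.9, 38.6, 58.5, 67.2, 82.5, 99.4.
The total first reaches 75 DD on day 9.

day 9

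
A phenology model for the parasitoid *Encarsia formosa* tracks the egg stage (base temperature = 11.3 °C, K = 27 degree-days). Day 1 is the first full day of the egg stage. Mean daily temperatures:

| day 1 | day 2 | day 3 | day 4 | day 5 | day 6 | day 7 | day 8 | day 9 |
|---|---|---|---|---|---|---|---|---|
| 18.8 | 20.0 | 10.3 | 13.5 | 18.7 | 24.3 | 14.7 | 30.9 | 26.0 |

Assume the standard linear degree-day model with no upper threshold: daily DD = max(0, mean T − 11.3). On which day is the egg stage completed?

Daily DD above 11.3 °C: 7.5, 8.7, 0.0, 2.2, 7.4, 13.0, 3.4, 19.6, 14.7.
Cumulative: 7.5, 16.2, 16.2, 18.4, 25.8, 38.8, 42.2, 61.8, 76.5.
The total first reaches 27 DD on day 6.

day 6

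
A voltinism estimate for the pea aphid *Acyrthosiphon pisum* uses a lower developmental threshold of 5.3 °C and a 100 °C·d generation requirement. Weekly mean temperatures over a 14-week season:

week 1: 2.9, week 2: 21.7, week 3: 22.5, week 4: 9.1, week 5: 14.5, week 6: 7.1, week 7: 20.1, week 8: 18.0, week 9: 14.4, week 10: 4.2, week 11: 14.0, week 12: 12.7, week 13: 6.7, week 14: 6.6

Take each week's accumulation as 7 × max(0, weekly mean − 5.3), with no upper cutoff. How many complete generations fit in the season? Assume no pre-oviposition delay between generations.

Weekly DD (7 × max(0, T̄ − 5.3)): 0.0, 114.8, 120.4, 26.6, 64.4, 12.6, 103.6, 88.9, 63.7, 0.0, 60.9, 51.8, 9.8, 9.1.
Season total = 726.6 DD.
Complete generations = ⌊726.6 / 100⌋ = 7.

7 generations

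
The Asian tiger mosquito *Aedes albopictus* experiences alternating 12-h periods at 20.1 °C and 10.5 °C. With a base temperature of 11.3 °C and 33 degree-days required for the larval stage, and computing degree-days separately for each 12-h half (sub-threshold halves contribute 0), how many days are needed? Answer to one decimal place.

Day half: max(0, 20.1 − 11.3) × 0.5 = 8.8 × 0.5 = 4.40 DD.
Night half: max(0, 10.5 − 11.3) × 0.5 = 0.0 × 0.5 = 0.00 DD.
Per 24 h: 4.40 DD/day.
Duration = 33 / 4.40 = 7.500 ≈ 7.5 days.

7.5 days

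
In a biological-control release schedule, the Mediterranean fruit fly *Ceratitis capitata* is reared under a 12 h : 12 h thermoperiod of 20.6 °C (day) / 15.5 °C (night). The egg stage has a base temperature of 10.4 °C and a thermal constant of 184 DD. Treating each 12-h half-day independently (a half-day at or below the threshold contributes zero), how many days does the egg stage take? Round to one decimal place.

Day half: max(0, 20.6 − 10.4) × 0.5 = 10.2 × 0.5 = 5.10 DD.
Night half: max(0, 15.5 − 10.4) × 0.5 = 5.1 × 0.5 = 2.55 DD.
Per 24 h: 7.65 DD/day.
Duration = 184 / 7.65 = 24.052 ≈ 24.1 days.

24.1 days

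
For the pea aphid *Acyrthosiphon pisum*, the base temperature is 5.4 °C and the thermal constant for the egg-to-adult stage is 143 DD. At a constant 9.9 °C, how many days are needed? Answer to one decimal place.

31.8 days

Daily accumulation = 9.9 − 5.4 = 4.5 DD/day.
Duration = 143 / 4.5 = 31.778 ≈ 31.8 days.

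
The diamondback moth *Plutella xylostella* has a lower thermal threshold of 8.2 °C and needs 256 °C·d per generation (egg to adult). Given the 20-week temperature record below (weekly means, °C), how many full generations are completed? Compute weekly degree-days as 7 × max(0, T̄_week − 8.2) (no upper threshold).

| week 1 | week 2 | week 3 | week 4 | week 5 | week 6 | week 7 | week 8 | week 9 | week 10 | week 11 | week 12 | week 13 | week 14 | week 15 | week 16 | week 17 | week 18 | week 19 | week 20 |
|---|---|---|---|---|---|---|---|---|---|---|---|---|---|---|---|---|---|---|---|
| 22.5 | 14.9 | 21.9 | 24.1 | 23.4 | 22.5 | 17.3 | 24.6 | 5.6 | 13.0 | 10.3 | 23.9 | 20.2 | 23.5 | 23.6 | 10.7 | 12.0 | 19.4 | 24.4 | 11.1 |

5 generations

Weekly DD (7 × max(0, T̄ − 8.2)): 100.1, 46.9, 95.9, 111.3, 106.4, 100.1, 63.7, 114.8, 0.0, 33.6, 14.7, 109.9, 84.0, 107.1, 107.8, 17.5, 26.6, 78.4, 113.4, 20.3.
Season total = 1452.5 DD.
Complete generations = ⌊1452.5 / 256⌋ = 5.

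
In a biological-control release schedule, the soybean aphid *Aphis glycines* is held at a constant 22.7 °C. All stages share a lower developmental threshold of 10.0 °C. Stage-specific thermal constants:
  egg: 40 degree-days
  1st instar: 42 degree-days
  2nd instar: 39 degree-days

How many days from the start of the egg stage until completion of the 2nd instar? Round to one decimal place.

Daily accumulation at 22.7 °C = 22.7 − 10.0 = 12.7 DD/day.
Total K = 40 + 42 + 39 = 121 DD.
Total duration = 121 / 12.7 = 9.528 ≈ 9.5 days.

9.5 days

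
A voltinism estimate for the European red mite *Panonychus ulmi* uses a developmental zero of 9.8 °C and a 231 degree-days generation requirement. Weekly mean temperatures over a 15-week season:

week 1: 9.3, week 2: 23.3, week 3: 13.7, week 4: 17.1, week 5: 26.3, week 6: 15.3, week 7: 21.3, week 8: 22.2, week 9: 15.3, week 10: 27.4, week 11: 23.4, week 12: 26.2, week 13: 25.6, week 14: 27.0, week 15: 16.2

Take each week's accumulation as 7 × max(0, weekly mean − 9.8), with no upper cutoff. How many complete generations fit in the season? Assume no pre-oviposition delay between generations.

4 generations

Weekly DD (7 × max(0, T̄ − 9.8)): 0.0, 94.5, 27.3, 51.1, 115.5, 38.5, 80.5, 86.8, 38.5, 123.2, 95.2, 114.8, 110.6, 120.4, 44.8.
Season total = 1141.7 DD.
Complete generations = ⌊1141.7 / 231⌋ = 4.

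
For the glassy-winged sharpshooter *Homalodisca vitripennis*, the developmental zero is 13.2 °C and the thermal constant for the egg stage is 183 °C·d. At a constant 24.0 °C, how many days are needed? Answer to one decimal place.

Daily accumulation = 24.0 − 13.2 = 10.8 DD/day.
Duration = 183 / 10.8 = 16.944 ≈ 16.9 days.

16.9 days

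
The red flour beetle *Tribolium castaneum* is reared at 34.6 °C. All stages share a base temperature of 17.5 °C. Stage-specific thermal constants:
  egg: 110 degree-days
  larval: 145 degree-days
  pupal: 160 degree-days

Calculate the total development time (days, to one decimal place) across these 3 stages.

24.3 days

Daily accumulation at 34.6 °C = 34.6 − 17.5 = 17.1 DD/day.
Total K = 110 + 145 + 160 = 415 DD.
Total duration = 415 / 17.1 = 24.269 ≈ 24.3 days.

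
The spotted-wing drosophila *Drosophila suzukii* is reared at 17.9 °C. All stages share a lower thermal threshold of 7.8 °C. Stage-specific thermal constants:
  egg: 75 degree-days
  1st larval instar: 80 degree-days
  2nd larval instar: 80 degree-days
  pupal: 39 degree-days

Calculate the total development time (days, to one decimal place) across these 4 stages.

27.1 days

Daily accumulation at 17.9 °C = 17.9 − 7.8 = 10.1 DD/day.
Total K = 75 + 80 + 80 + 39 = 274 DD.
Total duration = 274 / 10.1 = 27.129 ≈ 27.1 days.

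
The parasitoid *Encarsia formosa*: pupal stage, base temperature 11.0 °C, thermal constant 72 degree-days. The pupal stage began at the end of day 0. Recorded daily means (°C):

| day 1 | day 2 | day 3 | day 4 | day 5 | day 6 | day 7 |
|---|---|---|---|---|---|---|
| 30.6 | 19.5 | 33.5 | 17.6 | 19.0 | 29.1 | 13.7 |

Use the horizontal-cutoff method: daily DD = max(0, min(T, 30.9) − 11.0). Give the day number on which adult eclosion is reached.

day 6

Daily DD above 11.0 °C (capped at 19.9): 19.6, 8.5, 19.9, 6.6, 8.0, 18.1, 2.7.
Cumulative: 19.6, 28.1, 48.0, 54.6, 62.6, 80.7, 83.4.
The total first reaches 72 DD on day 6.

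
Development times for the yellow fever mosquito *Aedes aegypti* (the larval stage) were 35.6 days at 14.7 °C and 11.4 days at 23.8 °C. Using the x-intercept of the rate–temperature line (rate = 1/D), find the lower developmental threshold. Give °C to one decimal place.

10.4 °C

Under the model K = D·(T − T_b), so D₁·(T₁ − T_b) = D₂·(T₂ − T_b).
35.6·(14.7 − T_b) = 11.4·(23.8 − T_b)
T_b = (35.6·14.7 − 11.4·23.8) / (35.6 − 11.4) = 252.00 / 24.2 = 10.413 °C ≈ 10.4 °C.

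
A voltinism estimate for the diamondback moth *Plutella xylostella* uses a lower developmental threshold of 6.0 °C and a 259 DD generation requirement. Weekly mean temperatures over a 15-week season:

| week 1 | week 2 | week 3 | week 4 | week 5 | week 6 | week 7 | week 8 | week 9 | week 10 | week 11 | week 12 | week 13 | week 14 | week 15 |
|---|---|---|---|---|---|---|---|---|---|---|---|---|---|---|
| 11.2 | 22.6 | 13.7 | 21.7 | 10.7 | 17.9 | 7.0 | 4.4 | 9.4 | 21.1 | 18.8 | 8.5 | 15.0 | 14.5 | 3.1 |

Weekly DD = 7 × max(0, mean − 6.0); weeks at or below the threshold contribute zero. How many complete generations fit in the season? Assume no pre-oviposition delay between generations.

Weekly DD (7 × max(0, T̄ − 6.0)): 36.4, 116.2, 53.9, 109.9, 32.9, 83.3, 7.0, 0.0, 23.8, 105.7, 89.6, 17.5, 63.0, 59.5, 0.0.
Season total = 798.7 DD.
Complete generations = ⌊798.7 / 259⌋ = 3.

3 generations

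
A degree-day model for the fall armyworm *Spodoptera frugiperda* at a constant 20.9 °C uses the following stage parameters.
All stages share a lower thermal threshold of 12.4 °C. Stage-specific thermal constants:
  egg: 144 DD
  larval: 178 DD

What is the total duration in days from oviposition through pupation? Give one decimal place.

Daily accumulation at 20.9 °C = 20.9 − 12.4 = 8.5 DD/day.
Total K = 144 + 178 = 322 DD.
Total duration = 322 / 8.5 = 37.882 ≈ 37.9 days.

37.9 days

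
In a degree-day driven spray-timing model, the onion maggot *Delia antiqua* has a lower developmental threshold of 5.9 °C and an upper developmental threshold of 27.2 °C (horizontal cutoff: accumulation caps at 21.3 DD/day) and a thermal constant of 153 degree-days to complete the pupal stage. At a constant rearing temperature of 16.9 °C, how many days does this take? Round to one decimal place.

13.9 days

Daily accumulation = 16.9 − 5.9 = 11.0 DD/day.
Duration = 153 / 11.0 = 13.909 ≈ 13.9 days.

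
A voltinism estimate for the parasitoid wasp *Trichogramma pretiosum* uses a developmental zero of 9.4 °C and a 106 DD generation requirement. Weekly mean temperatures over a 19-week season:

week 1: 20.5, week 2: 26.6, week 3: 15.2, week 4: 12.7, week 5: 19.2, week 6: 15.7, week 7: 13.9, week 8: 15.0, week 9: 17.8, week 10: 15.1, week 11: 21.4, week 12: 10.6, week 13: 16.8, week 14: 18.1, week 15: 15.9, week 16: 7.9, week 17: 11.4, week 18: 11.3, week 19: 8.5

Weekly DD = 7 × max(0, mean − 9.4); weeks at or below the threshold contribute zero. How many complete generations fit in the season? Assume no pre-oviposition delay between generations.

Weekly DD (7 × max(0, T̄ − 9.4)): 77.7, 120.4, 40.6, 23.1, 68.6, 44.1, 31.5, 39.2, 58.8, 39.9, 84.0, 8.4, 51.8, 60.9, 45.5, 0.0, 14.0, 13.3, 0.0.
Season total = 821.8 DD.
Complete generations = ⌊821.8 / 106⌋ = 7.

7 generations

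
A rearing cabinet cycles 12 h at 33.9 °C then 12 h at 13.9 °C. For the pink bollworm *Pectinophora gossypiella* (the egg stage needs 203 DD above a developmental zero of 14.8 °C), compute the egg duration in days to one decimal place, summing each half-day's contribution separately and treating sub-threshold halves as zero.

Day half: max(0, 33.9 − 14.8) × 0.5 = 19.1 × 0.5 = 9.55 DD.
Night half: max(0, 13.9 − 14.8) × 0.5 = 0.0 × 0.5 = 0.00 DD.
Per 24 h: 9.55 DD/day.
Duration = 203 / 9.55 = 21.257 ≈ 21.3 days.

21.3 days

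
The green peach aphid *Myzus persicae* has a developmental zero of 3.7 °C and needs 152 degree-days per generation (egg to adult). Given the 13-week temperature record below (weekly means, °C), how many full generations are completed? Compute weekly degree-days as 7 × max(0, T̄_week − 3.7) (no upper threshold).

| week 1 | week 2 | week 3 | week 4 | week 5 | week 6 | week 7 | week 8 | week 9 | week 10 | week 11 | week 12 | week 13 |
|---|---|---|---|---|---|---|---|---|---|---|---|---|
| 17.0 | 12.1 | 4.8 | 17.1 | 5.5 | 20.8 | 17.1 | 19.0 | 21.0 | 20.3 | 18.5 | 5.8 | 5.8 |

6 generations

Weekly DD (7 × max(0, T̄ − 3.7)): 93.1, 58.8, 7.7, 93.8, 12.6, 119.7, 93.8, 107.1, 121.1, 116.2, 103.6, 14.7, 14.7.
Season total = 956.9 DD.
Complete generations = ⌊956.9 / 152⌋ = 6.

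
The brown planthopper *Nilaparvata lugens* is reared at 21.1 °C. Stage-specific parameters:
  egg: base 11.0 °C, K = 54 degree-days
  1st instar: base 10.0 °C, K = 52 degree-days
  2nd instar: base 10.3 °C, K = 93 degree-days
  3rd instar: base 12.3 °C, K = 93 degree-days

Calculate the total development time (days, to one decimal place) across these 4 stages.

29.2 days

egg: 54 / (21.1 − 11.0) = 54 / 10.1 = 5.347 d.
1st instar: 52 / (21.1 − 10.0) = 52 / 11.1 = 4.685 d.
2nd instar: 93 / (21.1 − 10.3) = 93 / 10.8 = 8.611 d.
3rd instar: 93 / (21.1 − 12.3) = 93 / 8.8 = 10.568 d.
Sum = 29.211 ≈ 29.2 days.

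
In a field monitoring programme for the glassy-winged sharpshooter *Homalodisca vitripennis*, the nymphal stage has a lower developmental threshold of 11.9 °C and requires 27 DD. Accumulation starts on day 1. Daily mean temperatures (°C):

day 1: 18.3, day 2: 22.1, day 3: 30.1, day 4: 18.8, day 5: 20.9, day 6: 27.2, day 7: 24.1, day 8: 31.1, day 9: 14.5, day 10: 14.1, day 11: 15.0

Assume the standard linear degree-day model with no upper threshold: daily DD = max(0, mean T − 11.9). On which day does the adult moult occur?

Daily DD above 11.9 °C: 6.4, 10.2, 18.2, 6.9, 9.0, 15.3, 12.2, 19.2, 2.6, 2.2, 3.1.
Cumulative: 6.4, 16.6, 34.8, 41.7, 50.7, 66.0, 78.2, 97.4, 100.0, 102.2, 105.3.
The total first reaches 27 DD on day 3.

day 3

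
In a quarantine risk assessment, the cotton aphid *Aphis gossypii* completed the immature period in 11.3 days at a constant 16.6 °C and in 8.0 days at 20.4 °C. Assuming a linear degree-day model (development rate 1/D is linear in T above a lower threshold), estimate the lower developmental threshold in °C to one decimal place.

Linear rate model ⇒ the product D·(T − T_b) is constant across temperatures.
11.3·(16.6 − T_b) = 8.0·(20.4 − T_b)
T_b = (11.3·16.6 − 8.0·20.4) / (11.3 − 8.0) = 24.38 / 3.3 = 7.388 °C ≈ 7.4 °C.

7.4 °C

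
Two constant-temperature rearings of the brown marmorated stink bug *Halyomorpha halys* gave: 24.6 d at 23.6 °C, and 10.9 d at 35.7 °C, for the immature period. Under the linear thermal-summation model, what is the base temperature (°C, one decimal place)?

Under the model K = D·(T − T_b), so D₁·(T₁ − T_b) = D₂·(T₂ − T_b).
24.6·(23.6 − T_b) = 10.9·(35.7 − T_b)
T_b = (24.6·23.6 − 10.9·35.7) / (24.6 − 10.9) = 191.43 / 13.7 = 13.973 °C ≈ 14.0 °C.

14.0 °C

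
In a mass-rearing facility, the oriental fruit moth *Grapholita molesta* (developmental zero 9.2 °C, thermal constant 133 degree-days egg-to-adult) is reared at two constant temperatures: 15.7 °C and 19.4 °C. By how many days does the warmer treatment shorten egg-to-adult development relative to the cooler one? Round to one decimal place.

7.4 days

At 15.7 °C: 133 / (15.7 − 9.2) = 133 / 6.5 = 20.462 d.
At 19.4 °C: 133 / (19.4 − 9.2) = 133 / 10.2 = 13.039 d.
Difference = |20.462 − 13.039| = 7.422 ≈ 7.4 days.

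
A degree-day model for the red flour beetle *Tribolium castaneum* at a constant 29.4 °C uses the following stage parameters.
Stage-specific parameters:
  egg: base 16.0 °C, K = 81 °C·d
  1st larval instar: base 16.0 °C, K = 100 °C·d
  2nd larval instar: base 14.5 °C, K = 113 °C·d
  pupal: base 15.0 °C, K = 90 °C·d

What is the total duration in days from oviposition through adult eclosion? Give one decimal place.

27.3 days

egg: 81 / (29.4 − 16.0) = 81 / 13.4 = 6.045 d.
1st larval instar: 100 / (29.4 − 16.0) = 100 / 13.4 = 7.463 d.
2nd larval instar: 113 / (29.4 − 14.5) = 113 / 14.9 = 7.584 d.
pupal: 90 / (29.4 − 15.0) = 90 / 14.4 = 6.250 d.
Sum = 27.341 ≈ 27.3 days.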